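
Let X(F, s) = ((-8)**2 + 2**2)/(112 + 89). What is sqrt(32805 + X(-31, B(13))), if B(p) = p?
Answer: 13*sqrt(7842417)/201 ≈ 181.12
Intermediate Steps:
X(F, s) = 68/201 (X(F, s) = (64 + 4)/201 = 68*(1/201) = 68/201)
sqrt(32805 + X(-31, B(13))) = sqrt(32805 + 68/201) = sqrt(6593873/201) = 13*sqrt(7842417)/201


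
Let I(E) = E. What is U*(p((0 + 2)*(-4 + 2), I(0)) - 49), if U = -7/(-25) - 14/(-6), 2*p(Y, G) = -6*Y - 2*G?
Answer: -7252/75 ≈ -96.693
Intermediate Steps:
p(Y, G) = -G - 3*Y (p(Y, G) = (-6*Y - 2*G)/2 = -G - 3*Y)
U = 196/75 (U = -7*(-1/25) - 14*(-1/6) = 7/25 + 7/3 = 196/75 ≈ 2.6133)
U*(p((0 + 2)*(-4 + 2), I(0)) - 49) = 196*((-1*0 - 3*(0 + 2)*(-4 + 2)) - 49)/75 = 196*((0 - 6*(-2)) - 49)/75 = 196*((0 - 3*(-4)) - 49)/75 = 196*((0 + 12) - 49)/75 = 196*(12 - 49)/75 = (196/75)*(-37) = -7252/75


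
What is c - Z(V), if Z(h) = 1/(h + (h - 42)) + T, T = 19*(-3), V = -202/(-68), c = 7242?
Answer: 4474304/613 ≈ 7299.0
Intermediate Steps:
V = 101/34 (V = -202*(-1/68) = 101/34 ≈ 2.9706)
T = -57
Z(h) = -57 + 1/(-42 + 2*h) (Z(h) = 1/(h + (h - 42)) - 57 = 1/(h + (-42 + h)) - 57 = 1/(-42 + 2*h) - 57 = -57 + 1/(-42 + 2*h))
c - Z(V) = 7242 - (2395 - 114*101/34)/(2*(-21 + 101/34)) = 7242 - (2395 - 5757/17)/(2*(-613/34)) = 7242 - (-34)*34958/(2*613*17) = 7242 - 1*(-34958/613) = 7242 + 34958/613 = 4474304/613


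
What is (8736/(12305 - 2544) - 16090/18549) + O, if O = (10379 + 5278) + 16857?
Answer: 5886885427120/181056789 ≈ 32514.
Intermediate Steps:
O = 32514 (O = 15657 + 16857 = 32514)
(8736/(12305 - 2544) - 16090/18549) + O = (8736/(12305 - 2544) - 16090/18549) + 32514 = (8736/9761 - 16090*1/18549) + 32514 = (8736*(1/9761) - 16090/18549) + 32514 = (8736/9761 - 16090/18549) + 32514 = 4989574/181056789 + 32514 = 5886885427120/181056789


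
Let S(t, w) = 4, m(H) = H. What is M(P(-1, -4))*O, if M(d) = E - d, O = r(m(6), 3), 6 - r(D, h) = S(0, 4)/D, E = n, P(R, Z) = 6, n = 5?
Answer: -16/3 ≈ -5.3333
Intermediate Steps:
E = 5
r(D, h) = 6 - 4/D
O = 16/3 (O = 6 - 4/6 = 6 - 4*1/6 = 6 - 2/3 = 16/3 ≈ 5.3333)
M(d) = 5 - d
M(P(-1, -4))*O = (5 - 1*6)*(16/3) = (5 - 6)*(16/3) = -1*16/3 = -16/3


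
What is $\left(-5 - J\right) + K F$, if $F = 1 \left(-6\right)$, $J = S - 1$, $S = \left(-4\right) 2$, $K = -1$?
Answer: $10$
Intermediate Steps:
$S = -8$
$J = -9$ ($J = -8 - 1 = -9$)
$F = -6$
$\left(-5 - J\right) + K F = \left(-5 - -9\right) - -6 = \left(-5 + 9\right) + 6 = 4 + 6 = 10$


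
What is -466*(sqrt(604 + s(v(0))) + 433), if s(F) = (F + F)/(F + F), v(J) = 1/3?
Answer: -201778 - 5126*sqrt(5) ≈ -2.1324e+5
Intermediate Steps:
v(J) = 1/3
s(F) = 1 (s(F) = (2*F)/((2*F)) = (2*F)*(1/(2*F)) = 1)
-466*(sqrt(604 + s(v(0))) + 433) = -466*(sqrt(604 + 1) + 433) = -466*(sqrt(605) + 433) = -466*(11*sqrt(5) + 433) = -466*(433 + 11*sqrt(5)) = -201778 - 5126*sqrt(5)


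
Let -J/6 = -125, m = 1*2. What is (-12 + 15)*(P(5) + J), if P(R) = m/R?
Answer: 11256/5 ≈ 2251.2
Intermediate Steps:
m = 2
J = 750 (J = -6*(-125) = 750)
P(R) = 2/R
(-12 + 15)*(P(5) + J) = (-12 + 15)*(2/5 + 750) = 3*(2*(⅕) + 750) = 3*(⅖ + 750) = 3*(3752/5) = 11256/5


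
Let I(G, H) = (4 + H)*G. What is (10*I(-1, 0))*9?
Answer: -360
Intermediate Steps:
I(G, H) = G*(4 + H)
(10*I(-1, 0))*9 = (10*(-(4 + 0)))*9 = (10*(-1*4))*9 = (10*(-4))*9 = -40*9 = -360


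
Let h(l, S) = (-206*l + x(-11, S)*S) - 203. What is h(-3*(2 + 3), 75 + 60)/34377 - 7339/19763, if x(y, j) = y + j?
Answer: 135595598/679392651 ≈ 0.19958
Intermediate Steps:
x(y, j) = j + y
h(l, S) = -203 - 206*l + S*(-11 + S) (h(l, S) = (-206*l + (S - 11)*S) - 203 = (-206*l + (-11 + S)*S) - 203 = (-206*l + S*(-11 + S)) - 203 = -203 - 206*l + S*(-11 + S))
h(-3*(2 + 3), 75 + 60)/34377 - 7339/19763 = (-203 - (-618)*(2 + 3) + (75 + 60)*(-11 + (75 + 60)))/34377 - 7339/19763 = (-203 - (-618)*5 + 135*(-11 + 135))*(1/34377) - 7339*1/19763 = (-203 - 206*(-15) + 135*124)*(1/34377) - 7339/19763 = (-203 + 3090 + 16740)*(1/34377) - 7339/19763 = 19627*(1/34377) - 7339/19763 = 19627/34377 - 7339/19763 = 135595598/679392651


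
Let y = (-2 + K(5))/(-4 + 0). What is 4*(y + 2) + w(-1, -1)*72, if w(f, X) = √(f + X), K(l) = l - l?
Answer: 10 + 72*I*√2 ≈ 10.0 + 101.82*I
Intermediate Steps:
K(l) = 0
w(f, X) = √(X + f)
y = ½ (y = (-2 + 0)/(-4 + 0) = -2/(-4) = -2*(-¼) = ½ ≈ 0.50000)
4*(y + 2) + w(-1, -1)*72 = 4*(½ + 2) + √(-1 - 1)*72 = 4*(5/2) + √(-2)*72 = 10 + (I*√2)*72 = 10 + 72*I*√2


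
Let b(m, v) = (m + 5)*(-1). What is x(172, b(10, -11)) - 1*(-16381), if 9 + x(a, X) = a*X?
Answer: 13792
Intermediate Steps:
b(m, v) = -5 - m (b(m, v) = (5 + m)*(-1) = -5 - m)
x(a, X) = -9 + X*a (x(a, X) = -9 + a*X = -9 + X*a)
x(172, b(10, -11)) - 1*(-16381) = (-9 + (-5 - 1*10)*172) - 1*(-16381) = (-9 + (-5 - 10)*172) + 16381 = (-9 - 15*172) + 16381 = (-9 - 2580) + 16381 = -2589 + 16381 = 13792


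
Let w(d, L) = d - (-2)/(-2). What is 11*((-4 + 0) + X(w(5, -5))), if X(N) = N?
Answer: 0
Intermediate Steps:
w(d, L) = -1 + d (w(d, L) = d - (-2)*(-1)/2 = d - 1*1 = d - 1 = -1 + d)
11*((-4 + 0) + X(w(5, -5))) = 11*((-4 + 0) + (-1 + 5)) = 11*(-4 + 4) = 11*0 = 0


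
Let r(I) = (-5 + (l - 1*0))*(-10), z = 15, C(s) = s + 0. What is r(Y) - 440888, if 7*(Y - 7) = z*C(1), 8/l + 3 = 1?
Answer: -440798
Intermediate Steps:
l = -4 (l = 8/(-3 + 1) = 8/(-2) = 8*(-½) = -4)
C(s) = s
Y = 64/7 (Y = 7 + (15*1)/7 = 7 + (⅐)*15 = 7 + 15/7 = 64/7 ≈ 9.1429)
r(I) = 90 (r(I) = (-5 + (-4 - 1*0))*(-10) = (-5 + (-4 + 0))*(-10) = (-5 - 4)*(-10) = -9*(-10) = 90)
r(Y) - 440888 = 90 - 440888 = -440798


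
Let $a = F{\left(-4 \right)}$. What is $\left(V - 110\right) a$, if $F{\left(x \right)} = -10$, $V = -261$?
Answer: $3710$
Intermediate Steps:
$a = -10$
$\left(V - 110\right) a = \left(-261 - 110\right) \left(-10\right) = \left(-371\right) \left(-10\right) = 3710$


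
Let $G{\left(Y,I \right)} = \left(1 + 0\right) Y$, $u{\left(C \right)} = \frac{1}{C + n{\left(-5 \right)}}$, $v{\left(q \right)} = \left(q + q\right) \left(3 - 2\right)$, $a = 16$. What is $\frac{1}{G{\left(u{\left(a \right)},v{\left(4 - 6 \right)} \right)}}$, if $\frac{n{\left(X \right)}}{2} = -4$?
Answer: $8$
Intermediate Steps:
$n{\left(X \right)} = -8$ ($n{\left(X \right)} = 2 \left(-4\right) = -8$)
$v{\left(q \right)} = 2 q$ ($v{\left(q \right)} = 2 q 1 = 2 q$)
$u{\left(C \right)} = \frac{1}{-8 + C}$ ($u{\left(C \right)} = \frac{1}{C - 8} = \frac{1}{-8 + C}$)
$G{\left(Y,I \right)} = Y$ ($G{\left(Y,I \right)} = 1 Y = Y$)
$\frac{1}{G{\left(u{\left(a \right)},v{\left(4 - 6 \right)} \right)}} = \frac{1}{\frac{1}{-8 + 16}} = \frac{1}{\frac{1}{8}} = 8$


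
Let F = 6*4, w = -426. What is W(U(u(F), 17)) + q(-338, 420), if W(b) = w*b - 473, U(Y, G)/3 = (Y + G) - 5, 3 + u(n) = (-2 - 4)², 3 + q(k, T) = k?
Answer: -58324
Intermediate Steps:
q(k, T) = -3 + k
F = 24
u(n) = 33 (u(n) = -3 + (-2 - 4)² = -3 + (-6)² = -3 + 36 = 33)
U(Y, G) = -15 + 3*G + 3*Y (U(Y, G) = 3*((Y + G) - 5) = 3*((G + Y) - 5) = 3*(-5 + G + Y) = -15 + 3*G + 3*Y)
W(b) = -473 - 426*b (W(b) = -426*b - 473 = -473 - 426*b)
W(U(u(F), 17)) + q(-338, 420) = (-473 - 426*(-15 + 3*17 + 3*33)) + (-3 - 338) = (-473 - 426*(-15 + 51 + 99)) - 341 = (-473 - 426*135) - 341 = (-473 - 57510) - 341 = -57983 - 341 = -58324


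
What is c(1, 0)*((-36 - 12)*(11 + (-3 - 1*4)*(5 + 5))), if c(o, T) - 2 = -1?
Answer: 2832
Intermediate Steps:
c(o, T) = 1 (c(o, T) = 2 - 1 = 1)
c(1, 0)*((-36 - 12)*(11 + (-3 - 1*4)*(5 + 5))) = 1*((-36 - 12)*(11 + (-3 - 1*4)*(5 + 5))) = 1*(-48*(11 + (-3 - 4)*10)) = 1*(-48*(11 - 7*10)) = 1*(-48*(11 - 70)) = 1*(-48*(-59)) = 1*2832 = 2832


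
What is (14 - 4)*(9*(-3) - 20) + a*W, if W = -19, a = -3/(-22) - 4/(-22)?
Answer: -10473/22 ≈ -476.05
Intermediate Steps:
a = 7/22 (a = -3*(-1/22) - 4*(-1/22) = 3/22 + 2/11 = 7/22 ≈ 0.31818)
(14 - 4)*(9*(-3) - 20) + a*W = (14 - 4)*(9*(-3) - 20) + (7/22)*(-19) = 10*(-27 - 20) - 133/22 = 10*(-47) - 133/22 = -470 - 133/22 = -10473/22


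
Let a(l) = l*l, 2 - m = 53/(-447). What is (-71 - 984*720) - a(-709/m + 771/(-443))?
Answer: -144620303857894667/175997869441 ≈ -8.2172e+5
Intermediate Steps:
m = 947/447 (m = 2 - 53/(-447) = 2 - 53*(-1)/447 = 2 - 1*(-53/447) = 2 + 53/447 = 947/447 ≈ 2.1186)
a(l) = l²
(-71 - 984*720) - a(-709/m + 771/(-443)) = (-71 - 984*720) - (-709/947/447 + 771/(-443))² = (-71 - 708480) - (-709*447/947 + 771*(-1/443))² = -708551 - (-316923/947 - 771/443)² = -708551 - (-141127026/419521)² = -708551 - 1*19916837467604676/175997869441 = -708551 - 19916837467604676/175997869441 = -144620303857894667/175997869441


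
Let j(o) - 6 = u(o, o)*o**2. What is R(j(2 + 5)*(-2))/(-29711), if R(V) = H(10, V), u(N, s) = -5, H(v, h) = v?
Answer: -10/29711 ≈ -0.00033658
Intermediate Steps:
j(o) = 6 - 5*o**2
R(V) = 10
R(j(2 + 5)*(-2))/(-29711) = 10/(-29711) = 10*(-1/29711) = -10/29711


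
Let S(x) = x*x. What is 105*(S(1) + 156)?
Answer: 16485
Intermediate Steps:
S(x) = x²
105*(S(1) + 156) = 105*(1² + 156) = 105*(1 + 156) = 105*157 = 16485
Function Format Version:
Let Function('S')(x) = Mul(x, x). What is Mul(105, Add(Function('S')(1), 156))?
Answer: 16485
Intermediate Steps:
Function('S')(x) = Pow(x, 2)
Mul(105, Add(Function('S')(1), 156)) = Mul(105, Add(Pow(1, 2), 156)) = Mul(105, Add(1, 156)) = Mul(105, 157) = 16485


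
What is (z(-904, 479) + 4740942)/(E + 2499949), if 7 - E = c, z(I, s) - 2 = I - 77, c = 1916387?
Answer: 4739963/583569 ≈ 8.1224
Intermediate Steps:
z(I, s) = -75 + I (z(I, s) = 2 + (I - 77) = 2 + (-77 + I) = -75 + I)
E = -1916380 (E = 7 - 1*1916387 = 7 - 1916387 = -1916380)
(z(-904, 479) + 4740942)/(E + 2499949) = ((-75 - 904) + 4740942)/(-1916380 + 2499949) = (-979 + 4740942)/583569 = 4739963*(1/583569) = 4739963/583569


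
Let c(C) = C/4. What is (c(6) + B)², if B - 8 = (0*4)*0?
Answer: 361/4 ≈ 90.250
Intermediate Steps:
c(C) = C/4 (c(C) = C*(¼) = C/4)
B = 8 (B = 8 + (0*4)*0 = 8 + 0*0 = 8 + 0 = 8)
(c(6) + B)² = ((¼)*6 + 8)² = (3/2 + 8)² = (19/2)² = 361/4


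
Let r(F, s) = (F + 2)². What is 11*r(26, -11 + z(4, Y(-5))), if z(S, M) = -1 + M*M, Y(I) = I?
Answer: 8624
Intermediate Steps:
z(S, M) = -1 + M²
r(F, s) = (2 + F)²
11*r(26, -11 + z(4, Y(-5))) = 11*(2 + 26)² = 11*28² = 11*784 = 8624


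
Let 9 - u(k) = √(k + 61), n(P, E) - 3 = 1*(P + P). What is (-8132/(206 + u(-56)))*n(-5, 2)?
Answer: 611933/2311 + 14231*√5/11555 ≈ 267.55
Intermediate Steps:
n(P, E) = 3 + 2*P (n(P, E) = 3 + 1*(P + P) = 3 + 1*(2*P) = 3 + 2*P)
u(k) = 9 - √(61 + k) (u(k) = 9 - √(k + 61) = 9 - √(61 + k))
(-8132/(206 + u(-56)))*n(-5, 2) = (-8132/(206 + (9 - √(61 - 56))))*(3 + 2*(-5)) = (-8132/(206 + (9 - √5)))*(3 - 10) = -8132/(215 - √5)*(-7) = 56924/(215 - √5)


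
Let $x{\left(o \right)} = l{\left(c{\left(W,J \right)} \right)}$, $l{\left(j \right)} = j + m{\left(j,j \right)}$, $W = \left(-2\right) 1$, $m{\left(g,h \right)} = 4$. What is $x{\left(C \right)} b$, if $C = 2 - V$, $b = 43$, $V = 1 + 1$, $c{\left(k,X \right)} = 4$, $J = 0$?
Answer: $344$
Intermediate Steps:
$W = -2$
$V = 2$
$l{\left(j \right)} = 4 + j$ ($l{\left(j \right)} = j + 4 = 4 + j$)
$C = 0$ ($C = 2 - 2 = 0$)
$x{\left(o \right)} = 8$ ($x{\left(o \right)} = 4 + 4 = 8$)
$x{\left(C \right)} b = 8 \cdot 43 = 344$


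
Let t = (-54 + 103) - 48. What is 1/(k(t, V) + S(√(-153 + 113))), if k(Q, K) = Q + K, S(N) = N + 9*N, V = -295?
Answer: -147/45218 - 5*I*√10/22609 ≈ -0.0032509 - 0.00069934*I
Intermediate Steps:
t = 1 (t = 49 - 48 = 1)
S(N) = 10*N
k(Q, K) = K + Q
1/(k(t, V) + S(√(-153 + 113))) = 1/((-295 + 1) + 10*√(-153 + 113)) = 1/(-294 + 10*√(-40)) = 1/(-294 + 10*(2*I*√10)) = 1/(-294 + 20*I*√10)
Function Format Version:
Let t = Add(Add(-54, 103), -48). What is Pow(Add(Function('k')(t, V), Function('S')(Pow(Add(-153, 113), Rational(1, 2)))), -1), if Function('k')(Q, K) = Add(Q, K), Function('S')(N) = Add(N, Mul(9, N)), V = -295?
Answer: Add(Rational(-147, 45218), Mul(Rational(-5, 22609), I, Pow(10, Rational(1, 2)))) ≈ Add(-0.0032509, Mul(-0.00069934, I))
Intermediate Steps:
t = 1 (t = Add(49, -48) = 1)
Function('S')(N) = Mul(10, N)
Function('k')(Q, K) = Add(K, Q)
Pow(Add(Function('k')(t, V), Function('S')(Pow(Add(-153, 113), Rational(1, 2)))), -1) = Pow(Add(Add(-295, 1), Mul(10, Pow(Add(-153, 113), Rational(1, 2)))), -1) = Pow(Add(-294, Mul(10, Pow(-40, Rational(1, 2)))), -1) = Pow(Add(-294, Mul(10, Mul(2, I, Pow(10, Rational(1, 2))))), -1) = Pow(Add(-294, Mul(20, I, Pow(10, Rational(1, 2)))), -1)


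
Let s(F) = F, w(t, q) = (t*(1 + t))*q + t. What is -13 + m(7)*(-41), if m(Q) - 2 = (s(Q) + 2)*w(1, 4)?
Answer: -3416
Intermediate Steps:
w(t, q) = t + q*t*(1 + t) (w(t, q) = q*t*(1 + t) + t = t + q*t*(1 + t))
m(Q) = 20 + 9*Q (m(Q) = 2 + (Q + 2)*(1*(1 + 4 + 4*1)) = 2 + (2 + Q)*(1*(1 + 4 + 4)) = 2 + (2 + Q)*(1*9) = 2 + (2 + Q)*9 = 2 + (18 + 9*Q) = 20 + 9*Q)
-13 + m(7)*(-41) = -13 + (20 + 9*7)*(-41) = -13 + (20 + 63)*(-41) = -13 + 83*(-41) = -13 - 3403 = -3416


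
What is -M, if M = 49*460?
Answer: -22540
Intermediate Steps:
M = 22540
-M = -1*22540 = -22540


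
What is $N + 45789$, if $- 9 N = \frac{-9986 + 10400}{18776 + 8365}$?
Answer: $\frac{1242759203}{27141} \approx 45789.0$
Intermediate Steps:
$N = - \frac{46}{27141}$ ($N = - \frac{\left(-9986 + 10400\right) \frac{1}{18776 + 8365}}{9} = - \frac{414 \cdot \frac{1}{27141}}{9} = \left(- \frac{1}{9}\right) \frac{138}{9047} = - \frac{46}{27141} \approx -0.0016949$)
$N + 45789 = - \frac{46}{27141} + 45789 = \frac{1242759203}{27141}$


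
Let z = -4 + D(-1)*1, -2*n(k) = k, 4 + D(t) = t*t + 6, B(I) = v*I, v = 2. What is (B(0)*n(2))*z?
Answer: 0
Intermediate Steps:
B(I) = 2*I
D(t) = 2 + t² (D(t) = -4 + (t*t + 6) = -4 + (t² + 6) = -4 + (6 + t²) = 2 + t²)
n(k) = -k/2
z = -1 (z = -4 + (2 + (-1)²)*1 = -4 + (2 + 1)*1 = -4 + 3*1 = -4 + 3 = -1)
(B(0)*n(2))*z = ((2*0)*(-½*2))*(-1) = (0*(-1))*(-1) = 0*(-1) = 0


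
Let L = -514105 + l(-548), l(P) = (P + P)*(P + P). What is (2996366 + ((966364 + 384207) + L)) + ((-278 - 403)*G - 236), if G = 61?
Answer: 4992271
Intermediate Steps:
l(P) = 4*P² (l(P) = (2*P)*(2*P) = 4*P²)
L = 687111 (L = -514105 + 4*(-548)² = -514105 + 4*300304 = -514105 + 1201216 = 687111)
(2996366 + ((966364 + 384207) + L)) + ((-278 - 403)*G - 236) = (2996366 + ((966364 + 384207) + 687111)) + ((-278 - 403)*61 - 236) = (2996366 + (1350571 + 687111)) + (-681*61 - 236) = (2996366 + 2037682) + (-41541 - 236) = 5034048 - 41777 = 4992271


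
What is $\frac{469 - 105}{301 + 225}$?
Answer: $\frac{182}{263} \approx 0.69201$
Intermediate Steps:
$\frac{469 - 105}{301 + 225} = \frac{364}{526} = 364 \cdot \frac{1}{526} = \frac{182}{263}$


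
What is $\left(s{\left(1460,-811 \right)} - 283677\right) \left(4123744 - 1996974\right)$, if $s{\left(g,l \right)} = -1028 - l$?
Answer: $-603777242380$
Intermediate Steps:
$\left(s{\left(1460,-811 \right)} - 283677\right) \left(4123744 - 1996974\right) = \left(\left(-1028 - -811\right) - 283677\right) \left(4123744 - 1996974\right) = \left(\left(-1028 + 811\right) - 283677\right) 2126770 = \left(-217 - 283677\right) 2126770 = \left(-283894\right) 2126770 = -603777242380$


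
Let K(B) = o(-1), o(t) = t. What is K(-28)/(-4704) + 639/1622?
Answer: 1503739/3814944 ≈ 0.39417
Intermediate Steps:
K(B) = -1
K(-28)/(-4704) + 639/1622 = -1/(-4704) + 639/1622 = -1*(-1/4704) + 639*(1/1622) = 1/4704 + 639/1622 = 1503739/3814944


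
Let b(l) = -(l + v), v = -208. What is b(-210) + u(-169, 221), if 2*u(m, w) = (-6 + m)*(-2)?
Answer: 593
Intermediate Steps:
u(m, w) = 6 - m (u(m, w) = ((-6 + m)*(-2))/2 = (12 - 2*m)/2 = 6 - m)
b(l) = 208 - l (b(l) = -(l - 208) = -(-208 + l) = 208 - l)
b(-210) + u(-169, 221) = (208 - 1*(-210)) + (6 - 1*(-169)) = (208 + 210) + (6 + 169) = 418 + 175 = 593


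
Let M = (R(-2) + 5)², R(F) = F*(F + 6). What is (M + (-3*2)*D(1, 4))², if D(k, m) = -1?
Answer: 225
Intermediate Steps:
R(F) = F*(6 + F)
M = 9 (M = (-2*(6 - 2) + 5)² = (-2*4 + 5)² = (-8 + 5)² = (-3)² = 9)
(M + (-3*2)*D(1, 4))² = (9 - 3*2*(-1))² = (9 - 6*(-1))² = (9 + 6)² = 15² = 225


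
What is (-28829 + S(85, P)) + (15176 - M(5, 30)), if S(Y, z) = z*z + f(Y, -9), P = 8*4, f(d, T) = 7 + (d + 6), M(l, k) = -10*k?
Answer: -12231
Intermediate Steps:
f(d, T) = 13 + d (f(d, T) = 7 + (6 + d) = 13 + d)
P = 32
S(Y, z) = 13 + Y + z² (S(Y, z) = z*z + (13 + Y) = z² + (13 + Y) = 13 + Y + z²)
(-28829 + S(85, P)) + (15176 - M(5, 30)) = (-28829 + (13 + 85 + 32²)) + (15176 - (-10)*30) = (-28829 + (13 + 85 + 1024)) + (15176 - 1*(-300)) = (-28829 + 1122) + (15176 + 300) = -27707 + 15476 = -12231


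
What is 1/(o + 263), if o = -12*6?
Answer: 1/191 ≈ 0.0052356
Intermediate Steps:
o = -72
1/(o + 263) = 1/(-72 + 263) = 1/191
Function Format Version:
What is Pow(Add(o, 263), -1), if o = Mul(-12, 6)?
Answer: Rational(1, 191) ≈ 0.0052356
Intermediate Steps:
o = -72
Pow(Add(o, 263), -1) = Pow(Add(-72, 263), -1) = Pow(191, -1) = Rational(1, 191)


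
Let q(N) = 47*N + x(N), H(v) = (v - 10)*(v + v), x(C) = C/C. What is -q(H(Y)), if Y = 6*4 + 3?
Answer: -43147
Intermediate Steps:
x(C) = 1
Y = 27 (Y = 24 + 3 = 27)
H(v) = 2*v*(-10 + v) (H(v) = (-10 + v)*(2*v) = 2*v*(-10 + v))
q(N) = 1 + 47*N (q(N) = 47*N + 1 = 1 + 47*N)
-q(H(Y)) = -(1 + 47*(2*27*(-10 + 27))) = -(1 + 47*(2*27*17)) = -(1 + 47*918) = -(1 + 43146) = -1*43147 = -43147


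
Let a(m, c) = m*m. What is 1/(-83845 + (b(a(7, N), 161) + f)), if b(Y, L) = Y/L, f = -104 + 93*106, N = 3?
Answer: -23/1704086 ≈ -1.3497e-5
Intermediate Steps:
a(m, c) = m²
f = 9754 (f = -104 + 9858 = 9754)
1/(-83845 + (b(a(7, N), 161) + f)) = 1/(-83845 + (7²/161 + 9754)) = 1/(-83845 + (49*(1/161) + 9754)) = 1/(-83845 + (7/23 + 9754)) = 1/(-83845 + 224349/23) = 1/(-1704086/23) = -23/1704086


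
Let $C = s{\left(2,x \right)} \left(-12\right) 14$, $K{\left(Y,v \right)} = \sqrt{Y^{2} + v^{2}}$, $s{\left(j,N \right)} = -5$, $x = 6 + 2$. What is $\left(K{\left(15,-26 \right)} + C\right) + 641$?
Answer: $1481 + \sqrt{901} \approx 1511.0$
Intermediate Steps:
$x = 8$
$C = 840$ ($C = \left(-5\right) \left(-12\right) 14 = 60 \cdot 14 = 840$)
$\left(K{\left(15,-26 \right)} + C\right) + 641 = \left(\sqrt{15^{2} + \left(-26\right)^{2}} + 840\right) + 641 = \left(\sqrt{225 + 676} + 840\right) + 641 = \left(\sqrt{901} + 840\right) + 641 = \left(840 + \sqrt{901}\right) + 641 = 1481 + \sqrt{901}$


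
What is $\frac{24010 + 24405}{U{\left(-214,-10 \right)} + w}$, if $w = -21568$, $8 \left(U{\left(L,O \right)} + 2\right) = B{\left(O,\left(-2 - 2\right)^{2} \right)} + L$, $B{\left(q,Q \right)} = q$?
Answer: $- \frac{48415}{21598} \approx -2.2416$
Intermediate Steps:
$U{\left(L,O \right)} = -2 + \frac{L}{8} + \frac{O}{8}$ ($U{\left(L,O \right)} = -2 + \frac{O + L}{8} = -2 + \frac{L + O}{8} = -2 + \left(\frac{L}{8} + \frac{O}{8}\right) = -2 + \frac{L}{8} + \frac{O}{8}$)
$\frac{24010 + 24405}{U{\left(-214,-10 \right)} + w} = \frac{24010 + 24405}{\left(-2 + \frac{1}{8} \left(-214\right) + \frac{1}{8} \left(-10\right)\right) - 21568} = \frac{48415}{\left(-2 - \frac{107}{4} - \frac{5}{4}\right) - 21568} = \frac{48415}{-30 - 21568} = \frac{48415}{-21598} = 48415 \left(- \frac{1}{21598}\right) = - \frac{48415}{21598}$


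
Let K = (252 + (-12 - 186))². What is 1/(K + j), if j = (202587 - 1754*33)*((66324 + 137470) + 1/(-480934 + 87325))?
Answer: 131203/3869178265596023 ≈ 3.3910e-11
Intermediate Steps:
K = 2916 (K = (252 - 198)² = 54² = 2916)
j = 3869177883008075/131203 (j = (202587 - 57882)*(203794 + 1/(-393609)) = 144705*(203794 - 1/393609) = 144705*(80215152545/393609) = 3869177883008075/131203 ≈ 2.9490e+10)
1/(K + j) = 1/(2916 + 3869177883008075/131203) = 1/(3869178265596023/131203) = 131203/3869178265596023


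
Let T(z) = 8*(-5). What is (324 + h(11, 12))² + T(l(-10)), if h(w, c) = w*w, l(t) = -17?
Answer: 197985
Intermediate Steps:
h(w, c) = w²
T(z) = -40
(324 + h(11, 12))² + T(l(-10)) = (324 + 11²)² - 40 = (324 + 121)² - 40 = 445² - 40 = 198025 - 40 = 197985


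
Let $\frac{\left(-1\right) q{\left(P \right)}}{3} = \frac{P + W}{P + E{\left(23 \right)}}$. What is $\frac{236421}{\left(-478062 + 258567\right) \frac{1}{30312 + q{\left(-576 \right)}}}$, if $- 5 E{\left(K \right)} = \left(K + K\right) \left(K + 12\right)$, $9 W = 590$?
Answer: $- \frac{1072509865123}{32851085} \approx -32648.0$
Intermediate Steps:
$W = \frac{590}{9}$ ($W = \frac{1}{9} \cdot 590 = \frac{590}{9} \approx 65.556$)
$E{\left(K \right)} = - \frac{2 K \left(12 + K\right)}{5}$ ($E{\left(K \right)} = - \frac{\left(K + K\right) \left(K + 12\right)}{5} = - \frac{2 K \left(12 + K\right)}{5}$)
$q{\left(P \right)} = - \frac{3 \left(\frac{590}{9} + P\right)}{-322 + P}$ ($q{\left(P \right)} = - 3 \frac{P + \frac{590}{9}}{P - \frac{46 \left(12 + 23\right)}{5}} = - 3 \frac{\frac{590}{9} + P}{P - \frac{46}{5} \cdot 35} = - 3 \frac{\frac{590}{9} + P}{P - 322} = - 3 \frac{\frac{590}{9} + P}{-322 + P} = - \frac{3 \left(\frac{590}{9} + P\right)}{-322 + P}$)
$\frac{236421}{\left(-478062 + 258567\right) \frac{1}{30312 + q{\left(-576 \right)}}} = \frac{236421}{\left(-478062 + 258567\right) \frac{1}{30312 + \frac{-590 - -5184}{3 \left(-322 - 576\right)}}} = \frac{236421}{\left(-219495\right) \frac{1}{30312 + \frac{-590 + 5184}{3 \left(-898\right)}}} = \frac{236421}{\left(-219495\right) \frac{1}{30312 + \frac{1}{3} \left(- \frac{1}{898}\right) 4594}} = \frac{236421}{\left(-219495\right) \frac{1}{30312 - \frac{2297}{1347}}} = \frac{236421}{\left(-219495\right) \frac{1}{\frac{40827967}{1347}}} = \frac{236421}{\left(-219495\right) \frac{1347}{40827967}} = \frac{236421}{- \frac{295659765}{40827967}} = 236421 \left(- \frac{40827967}{295659765}\right) = - \frac{1072509865123}{32851085}$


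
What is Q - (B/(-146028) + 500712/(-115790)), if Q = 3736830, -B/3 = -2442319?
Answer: 10530903071633761/2818097020 ≈ 3.7369e+6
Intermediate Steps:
B = 7326957 (B = -3*(-2442319) = 7326957)
Q - (B/(-146028) + 500712/(-115790)) = 3736830 - (7326957/(-146028) + 500712/(-115790)) = 3736830 - (7326957*(-1/146028) + 500712*(-1/115790)) = 3736830 - (-2442319/48676 - 250356/57895) = 3736830 - 1*(-153584387161/2818097020) = 3736830 + 153584387161/2818097020 = 10530903071633761/2818097020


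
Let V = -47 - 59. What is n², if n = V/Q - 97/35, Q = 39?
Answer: 56145049/1863225 ≈ 30.133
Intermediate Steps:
V = -106
n = -7493/1365 (n = -106/39 - 97/35 = -7493/1365 ≈ -5.4894)
n² = (-7493/1365)² = 56145049/1863225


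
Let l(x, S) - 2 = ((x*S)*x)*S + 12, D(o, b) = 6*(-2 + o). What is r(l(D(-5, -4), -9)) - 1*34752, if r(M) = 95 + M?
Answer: 108241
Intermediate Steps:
D(o, b) = -12 + 6*o
l(x, S) = 14 + S²*x² (l(x, S) = 2 + (((x*S)*x)*S + 12) = 2 + (((S*x)*x)*S + 12) = 2 + ((S*x²)*S + 12) = 2 + (S²*x² + 12) = 2 + (12 + S²*x²) = 14 + S²*x²)
r(l(D(-5, -4), -9)) - 1*34752 = (95 + (14 + (-9)²*(-12 + 6*(-5))²)) - 1*34752 = (95 + (14 + 81*(-12 - 30)²)) - 34752 = (95 + (14 + 81*(-42)²)) - 34752 = (95 + (14 + 81*1764)) - 34752 = (95 + (14 + 142884)) - 34752 = (95 + 142898) - 34752 = 142993 - 34752 = 108241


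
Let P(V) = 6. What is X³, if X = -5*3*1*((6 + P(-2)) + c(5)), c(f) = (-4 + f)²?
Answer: -7414875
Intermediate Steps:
X = -195 (X = -5*3*1*((6 + 6) + (-4 + 5)²) = -15*(12 + 1²) = -15*(12 + 1) = -15*13 = -5*39 = -195)
X³ = (-195)³ = -7414875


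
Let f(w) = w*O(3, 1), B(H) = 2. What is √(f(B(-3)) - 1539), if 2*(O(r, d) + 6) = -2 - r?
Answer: 2*I*√389 ≈ 39.446*I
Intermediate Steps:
O(r, d) = -7 - r/2 (O(r, d) = -6 + (-2 - r)/2 = -6 + (-1 - r/2) = -7 - r/2)
f(w) = -17*w/2 (f(w) = w*(-7 - ½*3) = w*(-7 - 3/2) = w*(-17/2) = -17*w/2)
√(f(B(-3)) - 1539) = √(-17/2*2 - 1539) = √(-17 - 1539) = √(-1556) = 2*I*√389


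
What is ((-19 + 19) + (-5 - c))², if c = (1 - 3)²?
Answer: 81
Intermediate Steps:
c = 4 (c = (-2)² = 4)
((-19 + 19) + (-5 - c))² = ((-19 + 19) + (-5 - 1*4))² = (0 + (-5 - 4))² = (0 - 9)² = (-9)² = 81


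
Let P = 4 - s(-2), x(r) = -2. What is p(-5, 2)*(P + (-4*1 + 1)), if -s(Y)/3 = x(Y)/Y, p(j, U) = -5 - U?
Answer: -28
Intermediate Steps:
s(Y) = 6/Y (s(Y) = -(-6)/Y = 6/Y)
P = 7 (P = 4 - 6/(-2) = 4 - 6*(-1)/2 = 4 - 1*(-3) = 4 + 3 = 7)
p(-5, 2)*(P + (-4*1 + 1)) = (-5 - 1*2)*(7 + (-4*1 + 1)) = (-5 - 2)*(7 + (-4 + 1)) = -7*(7 - 3) = -7*4 = -28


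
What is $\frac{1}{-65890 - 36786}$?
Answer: $- \frac{1}{102676} \approx -9.7394 \cdot 10^{-6}$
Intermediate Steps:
$\frac{1}{-65890 - 36786} = \frac{1}{-102676} = - \frac{1}{102676}$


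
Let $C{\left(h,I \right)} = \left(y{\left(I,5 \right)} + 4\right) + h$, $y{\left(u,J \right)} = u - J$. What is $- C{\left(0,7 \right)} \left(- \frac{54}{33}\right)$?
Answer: $\frac{108}{11} \approx 9.8182$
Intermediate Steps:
$C{\left(h,I \right)} = -1 + I + h$ ($C{\left(h,I \right)} = \left(\left(I - 5\right) + 4\right) + h = \left(\left(-5 + I\right) + 4\right) + h = \left(-1 + I\right) + h = -1 + I + h$)
$- C{\left(0,7 \right)} \left(- \frac{54}{33}\right) = - \left(-1 + 7 + 0\right) \left(- \frac{54}{33}\right) = - 6 \left(\left(-54\right) \frac{1}{33}\right) = - \frac{6 \left(-18\right)}{11} = \left(-1\right) \left(- \frac{108}{11}\right) = \frac{108}{11}$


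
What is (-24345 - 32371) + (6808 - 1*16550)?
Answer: -66458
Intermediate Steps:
(-24345 - 32371) + (6808 - 1*16550) = -56716 + (6808 - 16550) = -56716 - 9742 = -66458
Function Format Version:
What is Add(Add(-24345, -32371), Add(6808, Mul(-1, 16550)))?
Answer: -66458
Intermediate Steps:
Add(Add(-24345, -32371), Add(6808, Mul(-1, 16550))) = Add(-56716, Add(6808, -16550)) = Add(-56716, -9742) = -66458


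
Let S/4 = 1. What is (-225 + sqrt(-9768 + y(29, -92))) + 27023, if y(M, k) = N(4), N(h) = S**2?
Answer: 26798 + 2*I*sqrt(2438) ≈ 26798.0 + 98.752*I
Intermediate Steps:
S = 4 (S = 4*1 = 4)
N(h) = 16 (N(h) = 4**2 = 16)
y(M, k) = 16
(-225 + sqrt(-9768 + y(29, -92))) + 27023 = (-225 + sqrt(-9768 + 16)) + 27023 = (-225 + sqrt(-9752)) + 27023 = (-225 + 2*I*sqrt(2438)) + 27023 = 26798 + 2*I*sqrt(2438)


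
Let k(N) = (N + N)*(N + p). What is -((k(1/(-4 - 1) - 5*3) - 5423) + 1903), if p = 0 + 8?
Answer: 82528/25 ≈ 3301.1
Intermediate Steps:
p = 8
k(N) = 2*N*(8 + N) (k(N) = (N + N)*(N + 8) = (2*N)*(8 + N) = 2*N*(8 + N))
-((k(1/(-4 - 1) - 5*3) - 5423) + 1903) = -((2*(1/(-4 - 1) - 5*3)*(8 + (1/(-4 - 1) - 5*3)) - 5423) + 1903) = -((2*(1/(-5) - 15)*(8 + (1/(-5) - 15)) - 5423) + 1903) = -((2*(-1/5 - 15)*(8 + (-1/5 - 15)) - 5423) + 1903) = -((2*(-76/5)*(8 - 76/5) - 5423) + 1903) = -((2*(-76/5)*(-36/5) - 5423) + 1903) = -((5472/25 - 5423) + 1903) = -(-130103/25 + 1903) = -1*(-82528/25) = 82528/25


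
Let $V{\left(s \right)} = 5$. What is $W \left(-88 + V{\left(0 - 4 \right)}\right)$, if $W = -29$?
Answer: $2407$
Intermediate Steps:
$W \left(-88 + V{\left(0 - 4 \right)}\right) = - 29 \left(-88 + 5\right) = \left(-29\right) \left(-83\right) = 2407$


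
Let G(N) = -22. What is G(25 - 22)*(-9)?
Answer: 198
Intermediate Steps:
G(25 - 22)*(-9) = -22*(-9) = 198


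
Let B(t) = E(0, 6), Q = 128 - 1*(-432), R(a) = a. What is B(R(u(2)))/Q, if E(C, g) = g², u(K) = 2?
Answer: 9/140 ≈ 0.064286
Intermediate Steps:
Q = 560 (Q = 128 + 432 = 560)
B(t) = 36 (B(t) = 6² = 36)
B(R(u(2)))/Q = 36/560 = 36*(1/560) = 9/140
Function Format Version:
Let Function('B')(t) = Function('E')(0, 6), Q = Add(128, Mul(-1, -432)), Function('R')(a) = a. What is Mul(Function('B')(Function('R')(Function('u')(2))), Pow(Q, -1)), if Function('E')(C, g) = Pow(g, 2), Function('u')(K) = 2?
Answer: Rational(9, 140) ≈ 0.064286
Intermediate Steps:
Q = 560 (Q = Add(128, 432) = 560)
Function('B')(t) = 36 (Function('B')(t) = Pow(6, 2) = 36)
Mul(Function('B')(Function('R')(Function('u')(2))), Pow(Q, -1)) = Mul(36, Pow(560, -1)) = Mul(36, Rational(1, 560)) = Rational(9, 140)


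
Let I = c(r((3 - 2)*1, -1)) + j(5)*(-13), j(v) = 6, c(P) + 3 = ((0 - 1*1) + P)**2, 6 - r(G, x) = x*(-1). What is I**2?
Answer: 4225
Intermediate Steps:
r(G, x) = 6 + x (r(G, x) = 6 - x*(-1) = 6 - (-1)*x = 6 + x)
c(P) = -3 + (-1 + P)**2 (c(P) = -3 + ((0 - 1*1) + P)**2 = -3 + ((0 - 1) + P)**2 = -3 + (-1 + P)**2)
I = -65 (I = (-3 + (-1 + (6 - 1))**2) + 6*(-13) = (-3 + (-1 + 5)**2) - 78 = (-3 + 4**2) - 78 = (-3 + 16) - 78 = 13 - 78 = -65)
I**2 = (-65)**2 = 4225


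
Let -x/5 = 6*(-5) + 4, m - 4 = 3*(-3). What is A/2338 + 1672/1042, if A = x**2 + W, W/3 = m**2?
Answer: 1542649/174014 ≈ 8.8651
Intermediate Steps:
m = -5 (m = 4 + 3*(-3) = 4 - 9 = -5)
x = 130 (x = -5*(6*(-5) + 4) = -5*(-30 + 4) = -5*(-26) = 130)
W = 75 (W = 3*(-5)**2 = 3*25 = 75)
A = 16975 (A = 130**2 + 75 = 16900 + 75 = 16975)
A/2338 + 1672/1042 = 16975/2338 + 1672/1042 = 16975*(1/2338) + 1672*(1/1042) = 2425/334 + 836/521 = 1542649/174014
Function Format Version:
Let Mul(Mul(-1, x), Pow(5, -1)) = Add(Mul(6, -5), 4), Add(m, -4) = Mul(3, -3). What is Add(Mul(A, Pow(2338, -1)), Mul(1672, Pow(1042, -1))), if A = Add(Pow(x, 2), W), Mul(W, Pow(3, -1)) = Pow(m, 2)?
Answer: Rational(1542649, 174014) ≈ 8.8651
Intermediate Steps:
m = -5 (m = Add(4, Mul(3, -3)) = Add(4, -9) = -5)
x = 130 (x = Mul(-5, Add(Mul(6, -5), 4)) = Mul(-5, Add(-30, 4)) = Mul(-5, -26) = 130)
W = 75 (W = Mul(3, Pow(-5, 2)) = Mul(3, 25) = 75)
A = 16975 (A = Add(Pow(130, 2), 75) = Add(16900, 75) = 16975)
Add(Mul(A, Pow(2338, -1)), Mul(1672, Pow(1042, -1))) = Add(Mul(16975, Pow(2338, -1)), Mul(1672, Pow(1042, -1))) = Add(Mul(16975, Rational(1, 2338)), Mul(1672, Rational(1, 1042))) = Add(Rational(2425, 334), Rational(836, 521)) = Rational(1542649, 174014)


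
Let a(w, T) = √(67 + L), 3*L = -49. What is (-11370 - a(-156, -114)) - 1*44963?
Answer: -56333 - 2*√114/3 ≈ -56340.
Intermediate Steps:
L = -49/3 (L = (⅓)*(-49) = -49/3 ≈ -16.333)
a(w, T) = 2*√114/3 (a(w, T) = √(67 - 49/3) = √(152/3) = 2*√114/3)
(-11370 - a(-156, -114)) - 1*44963 = (-11370 - 2*√114/3) - 1*44963 = (-11370 - 2*√114/3) - 44963 = -56333 - 2*√114/3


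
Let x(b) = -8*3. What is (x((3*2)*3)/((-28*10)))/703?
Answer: 3/24605 ≈ 0.00012193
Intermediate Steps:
x(b) = -24
(x((3*2)*3)/((-28*10)))/703 = -24/((-28*10))/703 = -24/(-280)*(1/703) = -24*(-1/280)*(1/703) = (3/35)*(1/703) = 3/24605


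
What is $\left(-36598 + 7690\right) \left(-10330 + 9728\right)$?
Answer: $17402616$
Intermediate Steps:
$\left(-36598 + 7690\right) \left(-10330 + 9728\right) = \left(-28908\right) \left(-602\right) = 17402616$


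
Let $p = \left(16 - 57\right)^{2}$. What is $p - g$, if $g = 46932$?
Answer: $-45251$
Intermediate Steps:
$p = 1681$ ($p = \left(-41\right)^{2} = 1681$)
$p - g = 1681 - 46932 = -45251$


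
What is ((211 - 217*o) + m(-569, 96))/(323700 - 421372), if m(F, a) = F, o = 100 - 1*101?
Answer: 141/97672 ≈ 0.0014436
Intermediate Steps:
o = -1 (o = 100 - 101 = -1)
((211 - 217*o) + m(-569, 96))/(323700 - 421372) = ((211 - 217*(-1)) - 569)/(323700 - 421372) = ((211 + 217) - 569)/(-97672) = (428 - 569)*(-1/97672) = -141*(-1/97672) = 141/97672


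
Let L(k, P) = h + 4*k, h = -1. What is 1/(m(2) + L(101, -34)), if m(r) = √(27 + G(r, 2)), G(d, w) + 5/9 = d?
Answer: 3/1225 ≈ 0.0024490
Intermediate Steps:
G(d, w) = -5/9 + d
L(k, P) = -1 + 4*k
m(r) = √(238/9 + r) (m(r) = √(27 + (-5/9 + r)) = √(238/9 + r))
1/(m(2) + L(101, -34)) = 1/(√(238 + 9*2)/3 + (-1 + 4*101)) = 1/(√(238 + 18)/3 + (-1 + 404)) = 1/(√256/3 + 403) = 1/((⅓)*16 + 403) = 1/(16/3 + 403) = 1/(1225/3) = 3/1225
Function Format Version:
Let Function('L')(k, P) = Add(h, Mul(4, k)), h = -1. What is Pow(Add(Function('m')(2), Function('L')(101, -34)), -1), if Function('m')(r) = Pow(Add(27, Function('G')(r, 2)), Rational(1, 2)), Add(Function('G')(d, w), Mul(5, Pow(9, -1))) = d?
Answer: Rational(3, 1225) ≈ 0.0024490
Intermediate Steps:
Function('G')(d, w) = Add(Rational(-5, 9), d)
Function('L')(k, P) = Add(-1, Mul(4, k))
Function('m')(r) = Pow(Add(Rational(238, 9), r), Rational(1, 2)) (Function('m')(r) = Pow(Add(27, Add(Rational(-5, 9), r)), Rational(1, 2)) = Pow(Add(Rational(238, 9), r), Rational(1, 2)))
Pow(Add(Function('m')(2), Function('L')(101, -34)), -1) = Pow(Add(Mul(Rational(1, 3), Pow(Add(238, Mul(9, 2)), Rational(1, 2))), Add(-1, Mul(4, 101))), -1) = Pow(Add(Mul(Rational(1, 3), Pow(Add(238, 18), Rational(1, 2))), Add(-1, 404)), -1) = Pow(Add(Mul(Rational(1, 3), Pow(256, Rational(1, 2))), 403), -1) = Pow(Add(Mul(Rational(1, 3), 16), 403), -1) = Pow(Add(Rational(16, 3), 403), -1) = Pow(Rational(1225, 3), -1) = Rational(3, 1225)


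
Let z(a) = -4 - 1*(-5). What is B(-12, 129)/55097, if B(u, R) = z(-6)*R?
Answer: 129/55097 ≈ 0.0023413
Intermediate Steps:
z(a) = 1 (z(a) = -4 + 5 = 1)
B(u, R) = R (B(u, R) = 1*R = R)
B(-12, 129)/55097 = 129/55097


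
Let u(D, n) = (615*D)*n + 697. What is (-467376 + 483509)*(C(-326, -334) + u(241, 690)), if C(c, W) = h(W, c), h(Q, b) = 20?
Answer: 1649906857911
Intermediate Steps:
C(c, W) = 20
u(D, n) = 697 + 615*D*n (u(D, n) = 615*D*n + 697 = 697 + 615*D*n)
(-467376 + 483509)*(C(-326, -334) + u(241, 690)) = (-467376 + 483509)*(20 + (697 + 615*241*690)) = 16133*(20 + (697 + 102268350)) = 16133*(20 + 102269047) = 16133*102269067 = 1649906857911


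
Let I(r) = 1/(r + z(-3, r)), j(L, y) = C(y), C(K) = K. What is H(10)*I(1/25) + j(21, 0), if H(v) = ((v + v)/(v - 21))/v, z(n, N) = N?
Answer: -25/11 ≈ -2.2727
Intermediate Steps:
j(L, y) = y
I(r) = 1/(2*r) (I(r) = 1/(r + r) = 1/(2*r))
H(v) = 2/(-21 + v) (H(v) = ((2*v)/(-21 + v))/v = (2*v/(-21 + v))/v = 2/(-21 + v))
H(10)*I(1/25) + j(21, 0) = (2/(-21 + 10))*(1/(2*(1/25))) + 0 = (2/(-11))*(1/(2*(1/25))) + 0 = (2*(-1/11))*((½)*25) + 0 = -2/11*25/2 + 0 = -25/11 + 0 = -25/11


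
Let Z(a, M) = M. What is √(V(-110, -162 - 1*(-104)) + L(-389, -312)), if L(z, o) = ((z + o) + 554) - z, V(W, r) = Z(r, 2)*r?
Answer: 3*√14 ≈ 11.225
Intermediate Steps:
V(W, r) = 2*r
L(z, o) = 554 + o (L(z, o) = ((o + z) + 554) - z = (554 + o + z) - z = 554 + o)
√(V(-110, -162 - 1*(-104)) + L(-389, -312)) = √(2*(-162 - 1*(-104)) + (554 - 312)) = √(2*(-162 + 104) + 242) = √(2*(-58) + 242) = √(-116 + 242) = √126 = 3*√14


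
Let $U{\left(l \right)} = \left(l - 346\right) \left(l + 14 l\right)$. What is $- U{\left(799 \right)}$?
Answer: $-5429205$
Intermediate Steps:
$U{\left(l \right)} = 15 l \left(-346 + l\right)$ ($U{\left(l \right)} = \left(-346 + l\right) 15 l = 15 l \left(-346 + l\right)$)
$- U{\left(799 \right)} = - 15 \cdot 799 \left(-346 + 799\right) = - 15 \cdot 799 \cdot 453 = \left(-1\right) 5429205 = -5429205$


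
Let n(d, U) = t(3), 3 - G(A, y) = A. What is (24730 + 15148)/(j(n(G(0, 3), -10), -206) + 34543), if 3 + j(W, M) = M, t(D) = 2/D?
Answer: 19939/17167 ≈ 1.1615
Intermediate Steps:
G(A, y) = 3 - A
n(d, U) = ⅔ (n(d, U) = 2/3 = 2*(⅓) = ⅔)
j(W, M) = -3 + M
(24730 + 15148)/(j(n(G(0, 3), -10), -206) + 34543) = (24730 + 15148)/((-3 - 206) + 34543) = 39878/(-209 + 34543) = 39878/34334 = 39878*(1/34334) = 19939/17167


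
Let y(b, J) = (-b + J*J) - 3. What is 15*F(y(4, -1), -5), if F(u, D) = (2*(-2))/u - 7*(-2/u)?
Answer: -25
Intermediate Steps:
y(b, J) = -3 + J² - b (y(b, J) = (-b + J²) - 3 = (J² - b) - 3 = -3 + J² - b)
F(u, D) = 10/u (F(u, D) = -4/u - 7*(-2/u) = -4/u - (-14)/u = -4/u + 14/u = 10/u)
15*F(y(4, -1), -5) = 15*(10/(-3 + (-1)² - 1*4)) = 15*(10/(-3 + 1 - 4)) = 15*(10/(-6)) = 15*(10*(-⅙)) = 15*(-5/3) = -25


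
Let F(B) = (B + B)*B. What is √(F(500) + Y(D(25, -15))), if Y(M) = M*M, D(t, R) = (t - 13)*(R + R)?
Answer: 20*√1574 ≈ 793.47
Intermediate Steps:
D(t, R) = 2*R*(-13 + t) (D(t, R) = (-13 + t)*(2*R) = 2*R*(-13 + t))
Y(M) = M²
F(B) = 2*B² (F(B) = (2*B)*B = 2*B²)
√(F(500) + Y(D(25, -15))) = √(2*500² + (2*(-15)*(-13 + 25))²) = √(2*250000 + (2*(-15)*12)²) = √(500000 + (-360)²) = √(500000 + 129600) = √629600 = 20*√1574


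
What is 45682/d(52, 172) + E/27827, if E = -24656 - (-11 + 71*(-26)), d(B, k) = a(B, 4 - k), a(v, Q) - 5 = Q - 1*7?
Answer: -637534422/2365295 ≈ -269.54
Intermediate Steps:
a(v, Q) = -2 + Q (a(v, Q) = 5 + (Q - 1*7) = 5 + (Q - 7) = 5 + (-7 + Q) = -2 + Q)
d(B, k) = 2 - k (d(B, k) = -2 + (4 - k) = 2 - k)
E = -22799 (E = -24656 - (-11 - 1846) = -24656 - 1*(-1857) = -24656 + 1857 = -22799)
45682/d(52, 172) + E/27827 = 45682/(2 - 1*172) - 22799/27827 = 45682/(2 - 172) - 22799*1/27827 = 45682/(-170) - 22799/27827 = 45682*(-1/170) - 22799/27827 = -22841/85 - 22799/27827 = -637534422/2365295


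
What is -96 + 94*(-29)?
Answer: -2822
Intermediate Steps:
-96 + 94*(-29) = -96 - 2726 = -2822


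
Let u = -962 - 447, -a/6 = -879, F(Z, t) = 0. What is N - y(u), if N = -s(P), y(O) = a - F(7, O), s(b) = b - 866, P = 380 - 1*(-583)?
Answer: -5371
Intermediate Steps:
P = 963 (P = 380 + 583 = 963)
a = 5274 (a = -6*(-879) = 5274)
s(b) = -866 + b
u = -1409
y(O) = 5274 (y(O) = 5274 - 1*0 = 5274 + 0 = 5274)
N = -97 (N = -(-866 + 963) = -1*97 = -97)
N - y(u) = -97 - 1*5274 = -97 - 5274 = -5371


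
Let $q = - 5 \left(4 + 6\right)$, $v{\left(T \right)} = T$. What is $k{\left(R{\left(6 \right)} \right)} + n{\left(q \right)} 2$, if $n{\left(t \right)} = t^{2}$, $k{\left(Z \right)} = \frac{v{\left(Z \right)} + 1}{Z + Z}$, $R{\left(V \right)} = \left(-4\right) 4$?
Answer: $\frac{160015}{32} \approx 5000.5$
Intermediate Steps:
$q = -50$ ($q = \left(-5\right) 10 = -50$)
$R{\left(V \right)} = -16$
$k{\left(Z \right)} = \frac{1 + Z}{2 Z}$ ($k{\left(Z \right)} = \frac{Z + 1}{Z + Z} = \frac{1 + Z}{2 Z}$)
$k{\left(R{\left(6 \right)} \right)} + n{\left(q \right)} 2 = \frac{1 - 16}{2 \left(-16\right)} + \left(-50\right)^{2} \cdot 2 = \frac{1}{2} \left(- \frac{1}{16}\right) \left(-15\right) + 2500 \cdot 2 = \frac{15}{32} + 5000 = \frac{160015}{32}$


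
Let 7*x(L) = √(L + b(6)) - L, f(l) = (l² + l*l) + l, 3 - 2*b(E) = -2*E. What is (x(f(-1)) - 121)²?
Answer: (1696 - √34)²/196 ≈ 14575.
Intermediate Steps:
b(E) = 3/2 + E (b(E) = 3/2 - (-1)*E = 3/2 + E)
f(l) = l + 2*l² (f(l) = (l² + l²) + l = 2*l² + l = l + 2*l²)
x(L) = -L/7 + √(15/2 + L)/7 (x(L) = (√(L + (3/2 + 6)) - L)/7 = (√(L + 15/2) - L)/7 = (√(15/2 + L) - L)/7 = -L/7 + √(15/2 + L)/7)
(x(f(-1)) - 121)² = ((-(-1)*(1 + 2*(-1))/7 + √(30 + 4*(-(1 + 2*(-1))))/14) - 121)² = ((-(-1)*(1 - 2)/7 + √(30 + 4*(-(1 - 2)))/14) - 121)² = ((-(-1)*(-1)/7 + √(30 + 4*(-1*(-1)))/14) - 121)² = ((-⅐*1 + √(30 + 4*1)/14) - 121)² = ((-⅐ + √(30 + 4)/14) - 121)² = ((-⅐ + √34/14) - 121)² = (-848/7 + √34/14)²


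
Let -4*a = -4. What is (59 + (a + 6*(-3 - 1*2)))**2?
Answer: 900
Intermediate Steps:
a = 1 (a = -1/4*(-4) = 1)
(59 + (a + 6*(-3 - 1*2)))**2 = (59 + (1 + 6*(-3 - 1*2)))**2 = (59 + (1 + 6*(-3 - 2)))**2 = (59 + (1 + 6*(-5)))**2 = (59 + (1 - 30))**2 = (59 - 29)**2 = 30**2 = 900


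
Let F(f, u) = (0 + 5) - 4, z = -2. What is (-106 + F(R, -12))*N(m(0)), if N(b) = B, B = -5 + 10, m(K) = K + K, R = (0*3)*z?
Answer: -525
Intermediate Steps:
R = 0 (R = (0*3)*(-2) = 0*(-2) = 0)
F(f, u) = 1 (F(f, u) = 5 - 4 = 1)
m(K) = 2*K
B = 5
N(b) = 5
(-106 + F(R, -12))*N(m(0)) = (-106 + 1)*5 = -105*5 = -525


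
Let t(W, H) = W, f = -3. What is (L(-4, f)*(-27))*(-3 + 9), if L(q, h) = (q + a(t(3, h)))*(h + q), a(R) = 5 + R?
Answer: 4536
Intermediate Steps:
L(q, h) = (8 + q)*(h + q) (L(q, h) = (q + (5 + 3))*(h + q) = (q + 8)*(h + q) = (8 + q)*(h + q))
(L(-4, f)*(-27))*(-3 + 9) = (((-4)² + 8*(-3) + 8*(-4) - 3*(-4))*(-27))*(-3 + 9) = ((16 - 24 - 32 + 12)*(-27))*6 = -28*(-27)*6 = 756*6 = 4536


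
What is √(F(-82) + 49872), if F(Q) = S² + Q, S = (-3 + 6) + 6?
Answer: √49871 ≈ 223.32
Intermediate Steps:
S = 9 (S = 3 + 6 = 9)
F(Q) = 81 + Q (F(Q) = 9² + Q = 81 + Q)
√(F(-82) + 49872) = √((81 - 82) + 49872) = √(-1 + 49872) = √49871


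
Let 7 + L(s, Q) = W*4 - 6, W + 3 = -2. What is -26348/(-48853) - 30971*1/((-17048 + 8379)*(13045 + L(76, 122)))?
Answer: 424799216001/787238374412 ≈ 0.53961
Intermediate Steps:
W = -5 (W = -3 - 2 = -5)
L(s, Q) = -33 (L(s, Q) = -7 + (-5*4 - 6) = -7 + (-20 - 6) = -7 - 26 = -33)
-26348/(-48853) - 30971*1/((-17048 + 8379)*(13045 + L(76, 122))) = -26348/(-48853) - 30971*1/((-17048 + 8379)*(13045 - 33)) = -26348*(-1/48853) - 30971/((-8669*13012)) = 3764/6979 - 30971/(-112801028) = 3764/6979 - 30971*(-1/112801028) = 3764/6979 + 30971/112801028 = 424799216001/787238374412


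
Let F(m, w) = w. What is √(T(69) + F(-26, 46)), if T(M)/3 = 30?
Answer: 2*√34 ≈ 11.662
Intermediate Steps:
T(M) = 90 (T(M) = 3*30 = 90)
√(T(69) + F(-26, 46)) = √(90 + 46) = √136 = 2*√34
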